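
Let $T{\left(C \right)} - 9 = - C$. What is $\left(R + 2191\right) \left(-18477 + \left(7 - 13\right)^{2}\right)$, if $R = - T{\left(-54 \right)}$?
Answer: $-39242448$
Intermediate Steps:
$T{\left(C \right)} = 9 - C$
$R = -63$ ($R = - (9 - -54) = - (9 + 54) = \left(-1\right) 63 = -63$)
$\left(R + 2191\right) \left(-18477 + \left(7 - 13\right)^{2}\right) = \left(-63 + 2191\right) \left(-18477 + \left(7 - 13\right)^{2}\right) = 2128 \left(-18477 + \left(-6\right)^{2}\right) = 2128 \left(-18477 + 36\right) = 2128 \left(-18441\right) = -39242448$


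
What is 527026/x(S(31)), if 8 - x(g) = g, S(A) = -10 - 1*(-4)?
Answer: 263513/7 ≈ 37645.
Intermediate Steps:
S(A) = -6 (S(A) = -10 + 4 = -6)
x(g) = 8 - g
527026/x(S(31)) = 527026/(8 - 1*(-6)) = 527026/(8 + 6) = 527026/14 = 527026*(1/14) = 263513/7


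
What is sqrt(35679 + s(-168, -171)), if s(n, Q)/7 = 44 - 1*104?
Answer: sqrt(35259) ≈ 187.77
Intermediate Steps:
s(n, Q) = -420 (s(n, Q) = 7*(44 - 1*104) = 7*(44 - 104) = 7*(-60) = -420)
sqrt(35679 + s(-168, -171)) = sqrt(35679 - 420) = sqrt(35259)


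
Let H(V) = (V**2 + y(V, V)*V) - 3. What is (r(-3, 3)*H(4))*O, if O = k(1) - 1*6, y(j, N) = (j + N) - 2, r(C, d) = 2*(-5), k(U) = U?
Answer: 1850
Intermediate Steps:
r(C, d) = -10
y(j, N) = -2 + N + j (y(j, N) = (N + j) - 2 = -2 + N + j)
O = -5 (O = 1 - 1*6 = 1 - 6 = -5)
H(V) = -3 + V**2 + V*(-2 + 2*V) (H(V) = (V**2 + (-2 + V + V)*V) - 3 = (V**2 + (-2 + 2*V)*V) - 3 = (V**2 + V*(-2 + 2*V)) - 3 = -3 + V**2 + V*(-2 + 2*V))
(r(-3, 3)*H(4))*O = -10*(-3 - 2*4 + 3*4**2)*(-5) = -10*(-3 - 8 + 3*16)*(-5) = -10*(-3 - 8 + 48)*(-5) = -10*37*(-5) = -370*(-5) = 1850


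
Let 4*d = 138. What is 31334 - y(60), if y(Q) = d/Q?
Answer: 1253337/40 ≈ 31333.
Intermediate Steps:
d = 69/2 (d = (1/4)*138 = 69/2 ≈ 34.500)
y(Q) = 69/(2*Q)
31334 - y(60) = 31334 - 69/(2*60) = 31334 - 1*23/40 = 31334 - 23/40 = 1253337/40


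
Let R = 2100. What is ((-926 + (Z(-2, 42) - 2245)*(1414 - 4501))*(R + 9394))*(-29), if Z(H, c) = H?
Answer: -2311803472538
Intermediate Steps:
((-926 + (Z(-2, 42) - 2245)*(1414 - 4501))*(R + 9394))*(-29) = ((-926 + (-2 - 2245)*(1414 - 4501))*(2100 + 9394))*(-29) = ((-926 - 2247*(-3087))*11494)*(-29) = ((-926 + 6936489)*11494)*(-29) = (6935563*11494)*(-29) = 79717361122*(-29) = -2311803472538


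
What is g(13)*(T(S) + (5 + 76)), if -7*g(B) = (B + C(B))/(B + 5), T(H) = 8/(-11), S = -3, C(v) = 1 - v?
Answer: -883/1386 ≈ -0.63708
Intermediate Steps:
T(H) = -8/11 (T(H) = 8*(-1/11) = -8/11)
g(B) = -1/(7*(5 + B)) (g(B) = -(B + (1 - B))/(7*(B + 5)) = -1/(7*(5 + B)))
g(13)*(T(S) + (5 + 76)) = (-1/(35 + 7*13))*(-8/11 + (5 + 76)) = (-1/(35 + 91))*(-8/11 + 81) = -1/126*(883/11) = -1*1/126*(883/11) = -1/126*883/11 = -883/1386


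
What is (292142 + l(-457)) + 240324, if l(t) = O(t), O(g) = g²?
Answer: 741315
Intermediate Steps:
l(t) = t²
(292142 + l(-457)) + 240324 = (292142 + (-457)²) + 240324 = (292142 + 208849) + 240324 = 500991 + 240324 = 741315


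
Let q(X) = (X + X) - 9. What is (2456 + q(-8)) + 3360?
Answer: 5791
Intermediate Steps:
q(X) = -9 + 2*X (q(X) = 2*X - 9 = -9 + 2*X)
(2456 + q(-8)) + 3360 = (2456 + (-9 + 2*(-8))) + 3360 = (2456 + (-9 - 16)) + 3360 = (2456 - 25) + 3360 = 2431 + 3360 = 5791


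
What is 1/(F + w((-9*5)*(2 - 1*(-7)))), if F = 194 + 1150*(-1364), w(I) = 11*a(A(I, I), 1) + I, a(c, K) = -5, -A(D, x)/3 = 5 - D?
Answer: -1/1568866 ≈ -6.3740e-7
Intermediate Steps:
A(D, x) = -15 + 3*D (A(D, x) = -3*(5 - D) = -15 + 3*D)
w(I) = -55 + I (w(I) = 11*(-5) + I = -55 + I)
F = -1568406 (F = 194 - 1568600 = -1568406)
1/(F + w((-9*5)*(2 - 1*(-7)))) = 1/(-1568406 + (-55 + (-9*5)*(2 - 1*(-7)))) = 1/(-1568406 + (-55 - 45*(2 + 7))) = 1/(-1568406 + (-55 - 45*9)) = 1/(-1568406 + (-55 - 405)) = 1/(-1568406 - 460) = 1/(-1568866) = -1/1568866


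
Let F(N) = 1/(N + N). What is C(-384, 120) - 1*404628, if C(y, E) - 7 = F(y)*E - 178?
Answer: -12953573/32 ≈ -4.0480e+5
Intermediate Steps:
F(N) = 1/(2*N)
C(y, E) = -171 + E/(2*y) (C(y, E) = 7 + ((1/(2*y))*E - 178) = 7 + (E/(2*y) - 178) = 7 + (-178 + E/(2*y)) = -171 + E/(2*y))
C(-384, 120) - 1*404628 = (-171 + (½)*120/(-384)) - 1*404628 = (-171 + (½)*120*(-1/384)) - 404628 = (-171 - 5/32) - 404628 = -5477/32 - 404628 = -12953573/32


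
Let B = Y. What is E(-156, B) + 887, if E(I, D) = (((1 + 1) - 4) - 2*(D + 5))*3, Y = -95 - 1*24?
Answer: 1565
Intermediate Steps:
Y = -119 (Y = -95 - 24 = -119)
B = -119
E(I, D) = -36 - 6*D (E(I, D) = ((2 - 4) - 2*(5 + D))*3 = (-2 + (-10 - 2*D))*3 = (-12 - 2*D)*3 = -36 - 6*D)
E(-156, B) + 887 = (-36 - 6*(-119)) + 887 = (-36 + 714) + 887 = 678 + 887 = 1565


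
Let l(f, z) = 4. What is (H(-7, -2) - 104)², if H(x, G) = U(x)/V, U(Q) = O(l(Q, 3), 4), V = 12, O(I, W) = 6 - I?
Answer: 388129/36 ≈ 10781.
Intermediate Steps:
U(Q) = 2 (U(Q) = 6 - 1*4 = 6 - 4 = 2)
H(x, G) = ⅙ (H(x, G) = 2/12 = 2*(1/12) = ⅙)
(H(-7, -2) - 104)² = (⅙ - 104)² = (-623/6)² = 388129/36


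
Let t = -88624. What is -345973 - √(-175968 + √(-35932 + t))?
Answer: -345973 - √(-175968 + 2*I*√31139) ≈ -3.4597e+5 - 419.49*I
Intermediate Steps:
-345973 - √(-175968 + √(-35932 + t)) = -345973 - √(-175968 + √(-35932 - 88624)) = -345973 - √(-175968 + √(-124556)) = -345973 - √(-175968 + 2*I*√31139)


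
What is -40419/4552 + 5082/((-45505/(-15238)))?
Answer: 18456074223/10902040 ≈ 1692.9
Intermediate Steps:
-40419/4552 + 5082/((-45505/(-15238))) = -40419*1/4552 + 5082/((-45505*(-1/15238))) = -40419/4552 + 5082/(2395/802) = -40419/4552 + 5082*(802/2395) = -40419/4552 + 4075764/2395 = 18456074223/10902040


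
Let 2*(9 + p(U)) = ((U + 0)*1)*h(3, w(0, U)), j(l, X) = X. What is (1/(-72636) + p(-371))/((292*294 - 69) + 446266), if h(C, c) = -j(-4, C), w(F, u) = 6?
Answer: 39768209/38645620620 ≈ 0.0010290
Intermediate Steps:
h(C, c) = -C
p(U) = -9 - 3*U/2 (p(U) = -9 + (((U + 0)*1)*(-1*3))/2 = -9 + ((U*1)*(-3))/2 = -9 + (U*(-3))/2 = -9 + (-3*U)/2 = -9 - 3*U/2)
(1/(-72636) + p(-371))/((292*294 - 69) + 446266) = (1/(-72636) + (-9 - 3/2*(-371)))/((292*294 - 69) + 446266) = (-1/72636 + (-9 + 1113/2))/((85848 - 69) + 446266) = (-1/72636 + 1095/2)/(85779 + 446266) = (39768209/72636)/532045 = (39768209/72636)*(1/532045) = 39768209/38645620620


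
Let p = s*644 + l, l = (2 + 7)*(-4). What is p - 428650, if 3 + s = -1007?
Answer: -1079126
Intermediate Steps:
s = -1010 (s = -3 - 1007 = -1010)
l = -36 (l = 9*(-4) = -36)
p = -650476 (p = -1010*644 - 36 = -650440 - 36 = -650476)
p - 428650 = -650476 - 428650 = -1079126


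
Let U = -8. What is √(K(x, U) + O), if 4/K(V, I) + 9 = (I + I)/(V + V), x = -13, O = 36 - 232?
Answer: 2*I*√583586/109 ≈ 14.017*I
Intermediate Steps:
O = -196
K(V, I) = 4/(-9 + I/V) (K(V, I) = 4/(-9 + (I + I)/(V + V)) = 4/(-9 + (2*I)/((2*V))) = 4/(-9 + (2*I)*(1/(2*V))) = 4/(-9 + I/V))
√(K(x, U) + O) = √(4*(-13)/(-8 - 9*(-13)) - 196) = √(4*(-13)/(-8 + 117) - 196) = √(4*(-13)/109 - 196) = √(4*(-13)*(1/109) - 196) = √(-52/109 - 196) = √(-21416/109) = 2*I*√583586/109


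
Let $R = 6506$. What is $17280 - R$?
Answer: $10774$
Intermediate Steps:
$17280 - R = 17280 - 6506 = 10774$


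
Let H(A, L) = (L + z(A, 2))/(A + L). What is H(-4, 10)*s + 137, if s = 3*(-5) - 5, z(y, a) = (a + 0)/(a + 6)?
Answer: 617/6 ≈ 102.83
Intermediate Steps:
z(y, a) = a/(6 + a)
s = -20 (s = -15 - 5 = -20)
H(A, L) = (¼ + L)/(A + L) (H(A, L) = (L + 2/(6 + 2))/(A + L) = (L + 2/8)/(A + L) = (L + 2*(⅛))/(A + L) = (L + ¼)/(A + L) = (¼ + L)/(A + L))
H(-4, 10)*s + 137 = ((¼ + 10)/(-4 + 10))*(-20) + 137 = ((41/4)/6)*(-20) + 137 = ((⅙)*(41/4))*(-20) + 137 = (41/24)*(-20) + 137 = -205/6 + 137 = 617/6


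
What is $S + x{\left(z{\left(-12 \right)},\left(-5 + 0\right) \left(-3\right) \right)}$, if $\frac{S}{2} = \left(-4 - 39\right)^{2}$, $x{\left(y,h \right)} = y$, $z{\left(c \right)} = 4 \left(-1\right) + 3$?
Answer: $3697$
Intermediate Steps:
$z{\left(c \right)} = -1$ ($z{\left(c \right)} = -4 + 3 = -1$)
$S = 3698$ ($S = 2 \left(-4 - 39\right)^{2} = 2 \left(-43\right)^{2} = 2 \cdot 1849 = 3698$)
$S + x{\left(z{\left(-12 \right)},\left(-5 + 0\right) \left(-3\right) \right)} = 3698 - 1 = 3697$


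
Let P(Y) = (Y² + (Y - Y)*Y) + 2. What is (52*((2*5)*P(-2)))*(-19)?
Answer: -59280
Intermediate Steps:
P(Y) = 2 + Y² (P(Y) = (Y² + 0*Y) + 2 = (Y² + 0) + 2 = Y² + 2 = 2 + Y²)
(52*((2*5)*P(-2)))*(-19) = (52*((2*5)*(2 + (-2)²)))*(-19) = (52*(10*(2 + 4)))*(-19) = (52*(10*6))*(-19) = (52*60)*(-19) = 3120*(-19) = -59280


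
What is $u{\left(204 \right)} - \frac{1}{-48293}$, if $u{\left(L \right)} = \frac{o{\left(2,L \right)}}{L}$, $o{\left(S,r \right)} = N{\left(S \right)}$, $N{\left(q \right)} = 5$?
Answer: $\frac{241669}{9851772} \approx 0.024531$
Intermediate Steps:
$o{\left(S,r \right)} = 5$
$u{\left(L \right)} = \frac{5}{L}$
$u{\left(204 \right)} - \frac{1}{-48293} = \frac{5}{204} - \frac{1}{-48293} = 5 \cdot \frac{1}{204} - - \frac{1}{48293} = \frac{5}{204} + \frac{1}{48293} = \frac{241669}{9851772}$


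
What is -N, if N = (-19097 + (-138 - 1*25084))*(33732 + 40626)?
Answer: 3295472202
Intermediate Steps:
N = -3295472202 (N = (-19097 + (-138 - 25084))*74358 = (-19097 - 25222)*74358 = -44319*74358 = -3295472202)
-N = -1*(-3295472202) = 3295472202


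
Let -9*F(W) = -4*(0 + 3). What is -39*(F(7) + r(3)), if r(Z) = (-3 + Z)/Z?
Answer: -52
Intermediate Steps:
F(W) = 4/3 (F(W) = -(-4)*(0 + 3)/9 = -(-4)*3/9 = -⅑*(-12) = 4/3)
r(Z) = (-3 + Z)/Z
-39*(F(7) + r(3)) = -39*(4/3 + (-3 + 3)/3) = -39*(4/3 + (⅓)*0) = -39*(4/3 + 0) = -39*4/3 = -52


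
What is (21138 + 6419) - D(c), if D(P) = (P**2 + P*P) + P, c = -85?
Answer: 13192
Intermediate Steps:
D(P) = P + 2*P**2 (D(P) = (P**2 + P**2) + P = 2*P**2 + P = P + 2*P**2)
(21138 + 6419) - D(c) = (21138 + 6419) - (-85)*(1 + 2*(-85)) = 27557 - (-85)*(1 - 170) = 27557 - (-85)*(-169) = 27557 - 1*14365 = 27557 - 14365 = 13192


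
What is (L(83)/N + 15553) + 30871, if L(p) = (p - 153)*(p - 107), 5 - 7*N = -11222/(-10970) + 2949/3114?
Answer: 867823377848/17251177 ≈ 50305.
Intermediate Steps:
N = 17251177/39854010 (N = 5/7 - (-11222/(-10970) + 2949/3114)/7 = 5/7 - (-11222*(-1/10970) + 2949*(1/3114))/7 = 5/7 - (5611/5485 + 983/1038)/7 = 5/7 - ⅐*11215973/5693430 = 5/7 - 11215973/39854010 = 17251177/39854010 ≈ 0.43286)
L(p) = (-153 + p)*(-107 + p)
(L(83)/N + 15553) + 30871 = ((16371 + 83² - 260*83)/(17251177/39854010) + 15553) + 30871 = ((16371 + 6889 - 21580)*(39854010/17251177) + 15553) + 30871 = (1680*(39854010/17251177) + 15553) + 30871 = (66954736800/17251177 + 15553) + 30871 = 335262292681/17251177 + 30871 = 867823377848/17251177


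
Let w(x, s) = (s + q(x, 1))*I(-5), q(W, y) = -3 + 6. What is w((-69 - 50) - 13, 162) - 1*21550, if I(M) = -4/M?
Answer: -21418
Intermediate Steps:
q(W, y) = 3
w(x, s) = 12/5 + 4*s/5 (w(x, s) = (s + 3)*(-4/(-5)) = (3 + s)*(-4*(-1/5)) = (3 + s)*(4/5) = 12/5 + 4*s/5)
w((-69 - 50) - 13, 162) - 1*21550 = (12/5 + (4/5)*162) - 1*21550 = (12/5 + 648/5) - 21550 = 132 - 21550 = -21418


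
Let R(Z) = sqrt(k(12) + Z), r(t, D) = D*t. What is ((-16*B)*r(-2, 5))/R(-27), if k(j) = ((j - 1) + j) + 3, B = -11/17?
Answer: 1760*I/17 ≈ 103.53*I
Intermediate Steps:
B = -11/17 (B = -11*1/17 = -11/17 ≈ -0.64706)
k(j) = 2 + 2*j (k(j) = ((-1 + j) + j) + 3 = (-1 + 2*j) + 3 = 2 + 2*j)
R(Z) = sqrt(26 + Z) (R(Z) = sqrt((2 + 2*12) + Z) = sqrt((2 + 24) + Z) = sqrt(26 + Z))
((-16*B)*r(-2, 5))/R(-27) = ((-16*(-11/17))*(5*(-2)))/(sqrt(26 - 27)) = ((176/17)*(-10))/(sqrt(-1)) = -1760*(-I)/17 = -(-1760)*I/17 = 1760*I/17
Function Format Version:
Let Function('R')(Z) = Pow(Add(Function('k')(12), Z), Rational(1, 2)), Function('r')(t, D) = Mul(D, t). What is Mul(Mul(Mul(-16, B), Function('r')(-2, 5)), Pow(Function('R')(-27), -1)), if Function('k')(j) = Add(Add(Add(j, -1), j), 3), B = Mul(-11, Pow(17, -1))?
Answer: Mul(Rational(1760, 17), I) ≈ Mul(103.53, I)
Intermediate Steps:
B = Rational(-11, 17) (B = Mul(-11, Rational(1, 17)) = Rational(-11, 17) ≈ -0.64706)
Function('k')(j) = Add(2, Mul(2, j)) (Function('k')(j) = Add(Add(Add(-1, j), j), 3) = Add(Add(-1, Mul(2, j)), 3) = Add(2, Mul(2, j)))
Function('R')(Z) = Pow(Add(26, Z), Rational(1, 2)) (Function('R')(Z) = Pow(Add(Add(2, Mul(2, 12)), Z), Rational(1, 2)) = Pow(Add(Add(2, 24), Z), Rational(1, 2)) = Pow(Add(26, Z), Rational(1, 2)))
Mul(Mul(Mul(-16, B), Function('r')(-2, 5)), Pow(Function('R')(-27), -1)) = Mul(Mul(Mul(-16, Rational(-11, 17)), Mul(5, -2)), Pow(Pow(Add(26, -27), Rational(1, 2)), -1)) = Mul(Mul(Rational(176, 17), -10), Pow(Pow(-1, Rational(1, 2)), -1)) = Mul(Rational(-1760, 17), Pow(I, -1)) = Mul(Rational(-1760, 17), Mul(-1, I)) = Mul(Rational(1760, 17), I)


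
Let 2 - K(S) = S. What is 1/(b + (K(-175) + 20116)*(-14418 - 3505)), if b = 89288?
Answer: -1/363622151 ≈ -2.7501e-9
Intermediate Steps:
K(S) = 2 - S
1/(b + (K(-175) + 20116)*(-14418 - 3505)) = 1/(89288 + ((2 - 1*(-175)) + 20116)*(-14418 - 3505)) = 1/(89288 + ((2 + 175) + 20116)*(-17923)) = 1/(89288 + (177 + 20116)*(-17923)) = 1/(89288 + 20293*(-17923)) = 1/(89288 - 363711439) = 1/(-363622151) = -1/363622151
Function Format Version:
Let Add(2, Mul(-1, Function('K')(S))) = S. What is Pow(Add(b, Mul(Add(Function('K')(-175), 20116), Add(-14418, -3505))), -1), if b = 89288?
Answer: Rational(-1, 363622151) ≈ -2.7501e-9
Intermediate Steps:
Function('K')(S) = Add(2, Mul(-1, S))
Pow(Add(b, Mul(Add(Function('K')(-175), 20116), Add(-14418, -3505))), -1) = Pow(Add(89288, Mul(Add(Add(2, Mul(-1, -175)), 20116), Add(-14418, -3505))), -1) = Pow(Add(89288, Mul(Add(Add(2, 175), 20116), -17923)), -1) = Pow(Add(89288, Mul(Add(177, 20116), -17923)), -1) = Pow(Add(89288, Mul(20293, -17923)), -1) = Pow(Add(89288, -363711439), -1) = Pow(-363622151, -1) = Rational(-1, 363622151)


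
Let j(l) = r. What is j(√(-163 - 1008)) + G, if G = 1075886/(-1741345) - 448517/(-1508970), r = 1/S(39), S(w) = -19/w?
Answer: -23696907520079/9985021985670 ≈ -2.3732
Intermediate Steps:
r = -39/19 (r = 1/(-19/39) = -39/19 ≈ -2.0526)
G = -168491372411/525527472930 (G = 1075886*(-1/1741345) - 448517*(-1/1508970) = -1075886/1741345 + 448517/1508970 = -168491372411/525527472930 ≈ -0.32061)
j(l) = -39/19
j(√(-163 - 1008)) + G = -39/19 - 168491372411/525527472930 = -23696907520079/9985021985670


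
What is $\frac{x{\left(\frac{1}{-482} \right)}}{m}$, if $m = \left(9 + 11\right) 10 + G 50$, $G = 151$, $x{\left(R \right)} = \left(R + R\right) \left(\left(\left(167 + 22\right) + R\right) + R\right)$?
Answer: $- \frac{22774}{225063875} \approx -0.00010119$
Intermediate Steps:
$x{\left(R \right)} = 2 R \left(189 + 2 R\right)$ ($x{\left(R \right)} = 2 R \left(\left(189 + R\right) + R\right) = 2 R \left(189 + 2 R\right)$)
$m = 7750$ ($m = \left(9 + 11\right) 10 + 151 \cdot 50 = 20 \cdot 10 + 7550 = 200 + 7550 = 7750$)
$\frac{x{\left(\frac{1}{-482} \right)}}{m} = \frac{2 \frac{1}{-482} \left(189 + \frac{2}{-482}\right)}{7750} = 2 \left(- \frac{1}{482}\right) \left(189 + 2 \left(- \frac{1}{482}\right)\right) \frac{1}{7750} = 2 \left(- \frac{1}{482}\right) \left(189 - \frac{1}{241}\right) \frac{1}{7750} = 2 \left(- \frac{1}{482}\right) \frac{45548}{241} \cdot \frac{1}{7750} = \left(- \frac{45548}{58081}\right) \frac{1}{7750} = - \frac{22774}{225063875}$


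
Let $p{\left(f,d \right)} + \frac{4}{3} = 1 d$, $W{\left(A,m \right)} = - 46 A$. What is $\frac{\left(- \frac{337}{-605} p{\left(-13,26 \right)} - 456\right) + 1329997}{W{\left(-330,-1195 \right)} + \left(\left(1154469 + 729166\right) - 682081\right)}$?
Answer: $\frac{2413141853}{2208372210} \approx 1.0927$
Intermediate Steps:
$p{\left(f,d \right)} = - \frac{4}{3} + d$ ($p{\left(f,d \right)} = - \frac{4}{3} + 1 d = - \frac{4}{3} + d$)
$\frac{\left(- \frac{337}{-605} p{\left(-13,26 \right)} - 456\right) + 1329997}{W{\left(-330,-1195 \right)} + \left(\left(1154469 + 729166\right) - 682081\right)} = \frac{\left(- \frac{337}{-605} \left(- \frac{4}{3} + 26\right) - 456\right) + 1329997}{\left(-46\right) \left(-330\right) + \left(\left(1154469 + 729166\right) - 682081\right)} = \frac{\left(\left(-337\right) \left(- \frac{1}{605}\right) \frac{74}{3} - 456\right) + 1329997}{15180 + \left(1883635 - 682081\right)} = \frac{\left(\frac{337}{605} \cdot \frac{74}{3} - 456\right) + 1329997}{15180 + 1201554} = \frac{\left(\frac{24938}{1815} - 456\right) + 1329997}{1216734} = \left(- \frac{802702}{1815} + 1329997\right) \frac{1}{1216734} = \frac{2413141853}{1815} \cdot \frac{1}{1216734} = \frac{2413141853}{2208372210}$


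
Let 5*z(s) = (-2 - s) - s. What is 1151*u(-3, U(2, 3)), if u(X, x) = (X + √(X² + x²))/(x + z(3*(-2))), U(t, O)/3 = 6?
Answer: -3453/20 + 3453*√37/20 ≈ 877.54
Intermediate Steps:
U(t, O) = 18 (U(t, O) = 3*6 = 18)
z(s) = -⅖ - 2*s/5 (z(s) = ((-2 - s) - s)/5 = (-2 - 2*s)/5 = -⅖ - 2*s/5)
u(X, x) = (X + √(X² + x²))/(2 + x) (u(X, x) = (X + √(X² + x²))/(x + (-⅖ - 6*(-2)/5)) = (X + √(X² + x²))/(x + (-⅖ - ⅖*(-6))) = (X + √(X² + x²))/(x + (-⅖ + 12/5)) = (X + √(X² + x²))/(x + 2) = (X + √(X² + x²))/(2 + x))
1151*u(-3, U(2, 3)) = 1151*((-3 + √((-3)² + 18²))/(2 + 18)) = 1151*((-3 + √(9 + 324))/20) = 1151*((-3 + √333)/20) = 1151*((-3 + 3*√37)/20) = 1151*(-3/20 + 3*√37/20) = -3453/20 + 3453*√37/20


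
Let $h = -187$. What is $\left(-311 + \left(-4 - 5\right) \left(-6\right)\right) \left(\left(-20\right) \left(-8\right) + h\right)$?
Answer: $6939$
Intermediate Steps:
$\left(-311 + \left(-4 - 5\right) \left(-6\right)\right) \left(\left(-20\right) \left(-8\right) + h\right) = \left(-311 + \left(-4 - 5\right) \left(-6\right)\right) \left(\left(-20\right) \left(-8\right) - 187\right) = \left(-311 + \left(-4 - 5\right) \left(-6\right)\right) \left(160 - 187\right) = \left(-311 - -54\right) \left(-27\right) = \left(-311 + 54\right) \left(-27\right) = \left(-257\right) \left(-27\right) = 6939$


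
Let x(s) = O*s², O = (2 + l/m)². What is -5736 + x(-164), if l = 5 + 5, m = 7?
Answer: 15211032/49 ≈ 3.1043e+5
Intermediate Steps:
l = 10
O = 576/49 (O = (2 + 10/7)² = (24/7)² = 576/49 ≈ 11.755)
x(s) = 576*s²/49
-5736 + x(-164) = -5736 + (576/49)*(-164)² = -5736 + (576/49)*26896 = -5736 + 15492096/49 = 15211032/49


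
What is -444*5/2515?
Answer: -444/503 ≈ -0.88270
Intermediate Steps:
-444*5/2515 = -2220*1/2515 = -444/503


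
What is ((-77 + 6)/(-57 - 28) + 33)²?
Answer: 8271376/7225 ≈ 1144.8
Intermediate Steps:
((-77 + 6)/(-57 - 28) + 33)² = (-71/(-85) + 33)² = (-71*(-1/85) + 33)² = (71/85 + 33)² = (2876/85)² = 8271376/7225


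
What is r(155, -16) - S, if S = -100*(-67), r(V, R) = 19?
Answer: -6681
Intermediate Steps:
S = 6700
r(155, -16) - S = 19 - 1*6700 = 19 - 6700 = -6681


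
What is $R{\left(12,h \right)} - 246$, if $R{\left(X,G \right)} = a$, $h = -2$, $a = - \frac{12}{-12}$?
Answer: $-245$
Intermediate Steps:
$a = 1$ ($a = \left(-12\right) \left(- \frac{1}{12}\right) = 1$)
$R{\left(X,G \right)} = 1$
$R{\left(12,h \right)} - 246 = 1 - 246 = -245$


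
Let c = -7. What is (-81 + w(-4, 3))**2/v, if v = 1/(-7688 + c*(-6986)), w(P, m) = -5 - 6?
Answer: 348835296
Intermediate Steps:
w(P, m) = -11
v = 1/41214 (v = 1/(-7688 - 7*(-6986)) = 1/(-7688 + 48902) = 1/41214 ≈ 2.4264e-5)
(-81 + w(-4, 3))**2/v = (-81 - 11)**2/(1/41214) = (-92)**2*41214 = 8464*41214 = 348835296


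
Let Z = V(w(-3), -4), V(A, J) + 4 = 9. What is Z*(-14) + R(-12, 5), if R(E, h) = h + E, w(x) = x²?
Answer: -77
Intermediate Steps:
V(A, J) = 5 (V(A, J) = -4 + 9 = 5)
R(E, h) = E + h
Z = 5
Z*(-14) + R(-12, 5) = 5*(-14) + (-12 + 5) = -70 - 7 = -77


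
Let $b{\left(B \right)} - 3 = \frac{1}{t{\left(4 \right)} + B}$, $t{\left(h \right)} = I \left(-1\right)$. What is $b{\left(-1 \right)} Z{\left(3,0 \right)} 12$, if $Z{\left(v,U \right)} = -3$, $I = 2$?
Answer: $-96$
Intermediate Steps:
$t{\left(h \right)} = -2$ ($t{\left(h \right)} = 2 \left(-1\right) = -2$)
$b{\left(B \right)} = 3 + \frac{1}{-2 + B}$
$b{\left(-1 \right)} Z{\left(3,0 \right)} 12 = \frac{-5 + 3 \left(-1\right)}{-2 - 1} \left(-3\right) 12 = \frac{-5 - 3}{-3} \left(-3\right) 12 = \left(- \frac{1}{3}\right) \left(-8\right) \left(-3\right) 12 = \frac{8}{3} \left(-3\right) 12 = \left(-8\right) 12 = -96$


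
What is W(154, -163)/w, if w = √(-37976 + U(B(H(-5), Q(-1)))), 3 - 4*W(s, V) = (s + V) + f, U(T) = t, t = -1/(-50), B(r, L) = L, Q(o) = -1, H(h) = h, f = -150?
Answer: -135*I*√77502/180838 ≈ -0.20783*I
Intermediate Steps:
t = 1/50 (t = -1*(-1/50) = 1/50 ≈ 0.020000)
U(T) = 1/50
W(s, V) = 153/4 - V/4 - s/4 (W(s, V) = ¾ - ((s + V) - 150)/4 = ¾ - ((V + s) - 150)/4 = ¾ - (-150 + V + s)/4 = ¾ + (75/2 - V/4 - s/4) = 153/4 - V/4 - s/4)
w = 7*I*√77502/10 (w = √(-37976 + 1/50) = √(-1898799/50) = 7*I*√77502/10 ≈ 194.87*I)
W(154, -163)/w = (153/4 - ¼*(-163) - ¼*154)/((7*I*√77502/10)) = (153/4 + 163/4 - 77/2)*(-5*I*√77502/271257) = 81*(-5*I*√77502/271257)/2 = -135*I*√77502/180838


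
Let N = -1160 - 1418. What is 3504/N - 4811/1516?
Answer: -8857411/1954124 ≈ -4.5327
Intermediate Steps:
N = -2578
3504/N - 4811/1516 = 3504/(-2578) - 4811/1516 = 3504*(-1/2578) - 4811*1/1516 = -1752/1289 - 4811/1516 = -8857411/1954124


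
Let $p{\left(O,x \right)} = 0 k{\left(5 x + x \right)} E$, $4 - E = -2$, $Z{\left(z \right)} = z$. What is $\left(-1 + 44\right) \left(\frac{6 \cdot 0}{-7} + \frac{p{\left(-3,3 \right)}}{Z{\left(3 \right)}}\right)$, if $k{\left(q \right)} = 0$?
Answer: $0$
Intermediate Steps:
$E = 6$ ($E = 4 - -2 = 4 + 2 = 6$)
$p{\left(O,x \right)} = 0$ ($p{\left(O,x \right)} = 0 \cdot 0 \cdot 6 = 0 \cdot 6 = 0$)
$\left(-1 + 44\right) \left(\frac{6 \cdot 0}{-7} + \frac{p{\left(-3,3 \right)}}{Z{\left(3 \right)}}\right) = \left(-1 + 44\right) \left(\frac{6 \cdot 0}{-7} + \frac{0}{3}\right) = 43 \left(0 \left(- \frac{1}{7}\right) + 0 \cdot \frac{1}{3}\right) = 43 \left(0 + 0\right) = 43 \cdot 0 = 0$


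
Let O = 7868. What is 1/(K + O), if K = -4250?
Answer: 1/3618 ≈ 0.00027640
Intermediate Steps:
1/(K + O) = 1/(-4250 + 7868) = 1/3618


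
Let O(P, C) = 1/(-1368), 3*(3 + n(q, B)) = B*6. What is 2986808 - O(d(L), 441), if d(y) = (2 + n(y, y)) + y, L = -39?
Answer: 4085953345/1368 ≈ 2.9868e+6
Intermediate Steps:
n(q, B) = -3 + 2*B (n(q, B) = -3 + (B*6)/3 = -3 + (6*B)/3 = -3 + 2*B)
d(y) = -1 + 3*y (d(y) = (2 + (-3 + 2*y)) + y = (-1 + 2*y) + y = -1 + 3*y)
O(P, C) = -1/1368
2986808 - O(d(L), 441) = 2986808 - 1*(-1/1368) = 2986808 + 1/1368 = 4085953345/1368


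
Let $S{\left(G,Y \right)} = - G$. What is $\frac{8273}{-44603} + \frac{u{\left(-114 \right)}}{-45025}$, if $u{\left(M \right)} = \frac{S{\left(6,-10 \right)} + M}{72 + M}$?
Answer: $- \frac{521666967}{2811550105} \approx -0.18554$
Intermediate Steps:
$u{\left(M \right)} = \frac{-6 + M}{72 + M}$ ($u{\left(M \right)} = \frac{\left(-1\right) 6 + M}{72 + M} = \frac{-6 + M}{72 + M}$)
$\frac{8273}{-44603} + \frac{u{\left(-114 \right)}}{-45025} = \frac{8273}{-44603} + \frac{\frac{1}{72 - 114} \left(-6 - 114\right)}{-45025} = 8273 \left(- \frac{1}{44603}\right) + \frac{1}{-42} \left(-120\right) \left(- \frac{1}{45025}\right) = - \frac{8273}{44603} + \left(- \frac{1}{42}\right) \left(-120\right) \left(- \frac{1}{45025}\right) = - \frac{8273}{44603} + \frac{20}{7} \left(- \frac{1}{45025}\right) = - \frac{8273}{44603} - \frac{4}{63035} = - \frac{521666967}{2811550105}$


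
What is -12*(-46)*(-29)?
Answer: -16008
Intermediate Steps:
-12*(-46)*(-29) = 552*(-29) = -16008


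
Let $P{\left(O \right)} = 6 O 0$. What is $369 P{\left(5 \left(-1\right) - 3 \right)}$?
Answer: $0$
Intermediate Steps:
$P{\left(O \right)} = 0$
$369 P{\left(5 \left(-1\right) - 3 \right)} = 369 \cdot 0 = 0$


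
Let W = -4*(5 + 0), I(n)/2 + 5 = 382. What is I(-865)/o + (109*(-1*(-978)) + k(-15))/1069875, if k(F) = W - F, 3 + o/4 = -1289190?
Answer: 91481623189/919516907250 ≈ 0.099489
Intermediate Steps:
o = -5156772 (o = -12 + 4*(-1289190) = -12 - 5156760 = -5156772)
I(n) = 754 (I(n) = -10 + 2*382 = -10 + 764 = 754)
W = -20 (W = -4*5 = -20)
k(F) = -20 - F
I(-865)/o + (109*(-1*(-978)) + k(-15))/1069875 = 754/(-5156772) + (109*(-1*(-978)) + (-20 - 1*(-15)))/1069875 = 754*(-1/5156772) + (109*978 + (-20 + 15))*(1/1069875) = -377/2578386 + (106602 - 5)*(1/1069875) = -377/2578386 + 106597*(1/1069875) = -377/2578386 + 106597/1069875 = 91481623189/919516907250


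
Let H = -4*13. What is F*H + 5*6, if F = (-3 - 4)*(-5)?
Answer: -1790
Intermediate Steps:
F = 35 (F = -7*(-5) = 35)
H = -52
F*H + 5*6 = 35*(-52) + 5*6 = -1820 + 30 = -1790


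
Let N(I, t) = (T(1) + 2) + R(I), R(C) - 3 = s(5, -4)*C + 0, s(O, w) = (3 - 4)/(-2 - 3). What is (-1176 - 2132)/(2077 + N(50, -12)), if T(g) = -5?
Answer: -3308/2087 ≈ -1.5851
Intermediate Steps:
s(O, w) = ⅕ (s(O, w) = -1/(-5) = -1*(-⅕) = ⅕)
R(C) = 3 + C/5 (R(C) = 3 + (C/5 + 0) = 3 + C/5)
N(I, t) = I/5 (N(I, t) = (-5 + 2) + (3 + I/5) = -3 + (3 + I/5) = I/5)
(-1176 - 2132)/(2077 + N(50, -12)) = (-1176 - 2132)/(2077 + (⅕)*50) = -3308/(2077 + 10) = -3308/2087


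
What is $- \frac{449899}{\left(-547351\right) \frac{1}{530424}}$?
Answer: $\frac{238637227176}{547351} \approx 4.3599 \cdot 10^{5}$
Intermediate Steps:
$- \frac{449899}{\left(-547351\right) \frac{1}{530424}} = - \frac{449899}{- \frac{547351}{530424}} = \left(-449899\right) \left(- \frac{530424}{547351}\right) = \frac{238637227176}{547351}$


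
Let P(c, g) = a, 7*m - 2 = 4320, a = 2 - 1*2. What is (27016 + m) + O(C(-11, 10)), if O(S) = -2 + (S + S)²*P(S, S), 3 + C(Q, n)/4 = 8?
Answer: 193420/7 ≈ 27631.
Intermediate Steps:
a = 0 (a = 2 - 2 = 0)
C(Q, n) = 20 (C(Q, n) = -12 + 4*8 = -12 + 32 = 20)
m = 4322/7 (m = 2/7 + (⅐)*4320 = 2/7 + 4320/7 = 4322/7 ≈ 617.43)
P(c, g) = 0
O(S) = -2 (O(S) = -2 + (S + S)²*0 = -2 + (2*S)²*0 = -2 + (4*S²)*0 = -2 + 0 = -2)
(27016 + m) + O(C(-11, 10)) = (27016 + 4322/7) - 2 = 193434/7 - 2 = 193420/7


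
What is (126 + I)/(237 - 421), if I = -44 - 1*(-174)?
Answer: -32/23 ≈ -1.3913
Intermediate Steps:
I = 130 (I = -44 + 174 = 130)
(126 + I)/(237 - 421) = (126 + 130)/(237 - 421) = 256/(-184) = 256*(-1/184) = -32/23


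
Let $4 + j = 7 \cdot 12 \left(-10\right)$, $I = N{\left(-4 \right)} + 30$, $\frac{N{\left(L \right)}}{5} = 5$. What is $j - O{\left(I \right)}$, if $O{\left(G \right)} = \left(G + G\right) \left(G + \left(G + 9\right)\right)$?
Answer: $-13934$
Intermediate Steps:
$N{\left(L \right)} = 25$ ($N{\left(L \right)} = 5 \cdot 5 = 25$)
$I = 55$ ($I = 25 + 30 = 55$)
$j = -844$ ($j = -4 + 7 \cdot 12 \left(-10\right) = -4 + 84 \left(-10\right) = -4 - 840 = -844$)
$O{\left(G \right)} = 2 G \left(9 + 2 G\right)$ ($O{\left(G \right)} = 2 G \left(G + \left(9 + G\right)\right) = 2 G \left(9 + 2 G\right)$)
$j - O{\left(I \right)} = -844 - 2 \cdot 55 \left(9 + 2 \cdot 55\right) = -844 - 2 \cdot 55 \left(9 + 110\right) = -844 - 2 \cdot 55 \cdot 119 = -844 - 13090 = -13934$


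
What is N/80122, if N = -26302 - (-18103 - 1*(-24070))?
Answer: -32269/80122 ≈ -0.40275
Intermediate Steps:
N = -32269 (N = -26302 - (-18103 + 24070) = -26302 - 1*5967 = -26302 - 5967 = -32269)
N/80122 = -32269/80122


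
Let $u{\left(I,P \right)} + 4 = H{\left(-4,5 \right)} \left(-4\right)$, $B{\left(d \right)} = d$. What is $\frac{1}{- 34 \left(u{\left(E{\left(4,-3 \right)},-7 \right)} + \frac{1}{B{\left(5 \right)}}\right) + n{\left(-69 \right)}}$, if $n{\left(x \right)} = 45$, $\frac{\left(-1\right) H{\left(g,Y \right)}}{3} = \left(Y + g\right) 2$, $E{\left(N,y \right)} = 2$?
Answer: $- \frac{5}{3209} \approx -0.0015581$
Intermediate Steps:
$H{\left(g,Y \right)} = - 6 Y - 6 g$ ($H{\left(g,Y \right)} = - 3 \left(Y + g\right) 2 = - 3 \left(2 Y + 2 g\right) = - 6 Y - 6 g$)
$u{\left(I,P \right)} = 20$ ($u{\left(I,P \right)} = -4 + \left(\left(-6\right) 5 - -24\right) \left(-4\right) = -4 + \left(-30 + 24\right) \left(-4\right) = -4 - -24 = -4 + 24 = 20$)
$\frac{1}{- 34 \left(u{\left(E{\left(4,-3 \right)},-7 \right)} + \frac{1}{B{\left(5 \right)}}\right) + n{\left(-69 \right)}} = \frac{1}{- 34 \left(20 + \frac{1}{5}\right) + 45} = \frac{1}{\left(-34\right) \frac{101}{5} + 45} = \frac{1}{- \frac{3434}{5} + 45} = \frac{1}{- \frac{3209}{5}} = - \frac{5}{3209}$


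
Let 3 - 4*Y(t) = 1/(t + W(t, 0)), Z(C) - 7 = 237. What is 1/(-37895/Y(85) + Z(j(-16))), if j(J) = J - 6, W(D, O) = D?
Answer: -509/25644404 ≈ -1.9848e-5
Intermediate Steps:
j(J) = -6 + J
Z(C) = 244 (Z(C) = 7 + 237 = 244)
Y(t) = 3/4 - 1/(8*t) (Y(t) = 3/4 - 1/(4*(t + t)) = 3/4 - 1/(2*t)/4 = 3/4 - 1/(8*t))
1/(-37895/Y(85) + Z(j(-16))) = 1/(-37895*680/(-1 + 6*85) + 244) = 1/(-37895*680/(-1 + 510) + 244) = 1/(-37895/((1/8)*(1/85)*509) + 244) = 1/(-37895/509/680 + 244) = 1/(-37895*680/509 + 244) = 1/(-25768600/509 + 244) = 1/(-25644404/509) = -509/25644404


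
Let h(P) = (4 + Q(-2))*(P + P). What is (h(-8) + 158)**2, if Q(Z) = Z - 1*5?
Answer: 42436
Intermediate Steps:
Q(Z) = -5 + Z (Q(Z) = Z - 5 = -5 + Z)
h(P) = -6*P (h(P) = (4 + (-5 - 2))*(P + P) = (4 - 7)*(2*P) = -6*P)
(h(-8) + 158)**2 = (-6*(-8) + 158)**2 = (48 + 158)**2 = 206**2 = 42436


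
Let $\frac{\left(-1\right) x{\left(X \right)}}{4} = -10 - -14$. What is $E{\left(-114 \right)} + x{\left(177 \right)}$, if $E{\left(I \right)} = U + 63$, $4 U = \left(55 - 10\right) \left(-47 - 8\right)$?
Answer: $- \frac{2287}{4} \approx -571.75$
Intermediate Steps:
$U = - \frac{2475}{4}$ ($U = \frac{\left(55 - 10\right) \left(-47 - 8\right)}{4} = \frac{45 \left(-55\right)}{4} = \frac{1}{4} \left(-2475\right) = - \frac{2475}{4} \approx -618.75$)
$x{\left(X \right)} = -16$ ($x{\left(X \right)} = - 4 \left(-10 - -14\right) = - 4 \left(-10 + 14\right) = \left(-4\right) 4 = -16$)
$E{\left(I \right)} = - \frac{2223}{4}$ ($E{\left(I \right)} = - \frac{2475}{4} + 63 = - \frac{2223}{4}$)
$E{\left(-114 \right)} + x{\left(177 \right)} = - \frac{2223}{4} - 16 = - \frac{2287}{4}$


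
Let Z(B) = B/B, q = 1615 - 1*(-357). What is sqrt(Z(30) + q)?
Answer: sqrt(1973) ≈ 44.418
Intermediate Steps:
q = 1972 (q = 1615 + 357 = 1972)
Z(B) = 1
sqrt(Z(30) + q) = sqrt(1 + 1972) = sqrt(1973)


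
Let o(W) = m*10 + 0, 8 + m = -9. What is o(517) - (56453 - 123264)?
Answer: 66641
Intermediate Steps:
m = -17 (m = -8 - 9 = -17)
o(W) = -170 (o(W) = -17*10 + 0 = -170 + 0 = -170)
o(517) - (56453 - 123264) = -170 - (56453 - 123264) = -170 - 1*(-66811) = -170 + 66811 = 66641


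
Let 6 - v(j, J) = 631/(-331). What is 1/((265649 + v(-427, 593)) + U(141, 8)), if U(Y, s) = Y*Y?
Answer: 331/94513047 ≈ 3.5022e-6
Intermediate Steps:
v(j, J) = 2617/331 (v(j, J) = 6 - 631/(-331) = 6 - 631*(-1)/331 = 6 - 1*(-631/331) = 6 + 631/331 = 2617/331)
U(Y, s) = Y²
1/((265649 + v(-427, 593)) + U(141, 8)) = 1/((265649 + 2617/331) + 141²) = 1/(87932436/331 + 19881) = 1/(94513047/331) = 331/94513047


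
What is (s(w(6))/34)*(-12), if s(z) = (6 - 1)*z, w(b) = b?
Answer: -180/17 ≈ -10.588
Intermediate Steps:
s(z) = 5*z
(s(w(6))/34)*(-12) = ((5*6)/34)*(-12) = (30*(1/34))*(-12) = (15/17)*(-12) = -180/17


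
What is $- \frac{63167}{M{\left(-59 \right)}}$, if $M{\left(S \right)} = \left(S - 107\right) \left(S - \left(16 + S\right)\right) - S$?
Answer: $- \frac{63167}{2715} \approx -23.266$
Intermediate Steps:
$M{\left(S \right)} = 1712 - 17 S$ ($M{\left(S \right)} = \left(-107 + S\right) \left(-16\right) - S = \left(1712 - 16 S\right) - S = 1712 - 17 S$)
$- \frac{63167}{M{\left(-59 \right)}} = - \frac{63167}{1712 - -1003} = - \frac{63167}{1712 + 1003} = - \frac{63167}{2715}$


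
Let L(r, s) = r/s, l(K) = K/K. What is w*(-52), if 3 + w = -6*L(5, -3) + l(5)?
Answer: -416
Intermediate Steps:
l(K) = 1
w = 8 (w = -3 + (-30/(-3) + 1) = -3 + (-30*(-1)/3 + 1) = -3 + (-6*(-5/3) + 1) = -3 + (10 + 1) = -3 + 11 = 8)
w*(-52) = 8*(-52) = -416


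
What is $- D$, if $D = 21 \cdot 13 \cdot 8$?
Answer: $-2184$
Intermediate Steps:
$D = 2184$ ($D = 273 \cdot 8 = 2184$)
$- D = \left(-1\right) 2184 = -2184$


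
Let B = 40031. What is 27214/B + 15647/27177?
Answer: 1365959935/1087922487 ≈ 1.2556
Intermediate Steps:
27214/B + 15647/27177 = 27214/40031 + 15647/27177 = 1365959935/1087922487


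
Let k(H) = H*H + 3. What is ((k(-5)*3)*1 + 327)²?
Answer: 168921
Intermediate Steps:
k(H) = 3 + H² (k(H) = H² + 3 = 3 + H²)
((k(-5)*3)*1 + 327)² = (((3 + (-5)²)*3)*1 + 327)² = (((3 + 25)*3)*1 + 327)² = ((28*3)*1 + 327)² = (84*1 + 327)² = (84 + 327)² = 411² = 168921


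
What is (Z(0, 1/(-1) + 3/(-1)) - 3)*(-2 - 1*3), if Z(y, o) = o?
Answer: 35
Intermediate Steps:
(Z(0, 1/(-1) + 3/(-1)) - 3)*(-2 - 1*3) = ((1/(-1) + 3/(-1)) - 3)*(-2 - 1*3) = ((1*(-1) + 3*(-1)) - 3)*(-2 - 3) = ((-1 - 3) - 3)*(-5) = (-4 - 3)*(-5) = -7*(-5) = 35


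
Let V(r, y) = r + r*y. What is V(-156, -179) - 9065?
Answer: 18703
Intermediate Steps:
V(-156, -179) - 9065 = -156*(1 - 179) - 9065 = -156*(-178) - 9065 = 27768 - 9065 = 18703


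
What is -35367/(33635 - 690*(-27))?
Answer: -35367/52265 ≈ -0.67669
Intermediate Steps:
-35367/(33635 - 690*(-27)) = -35367/(33635 + 18630) = -35367/52265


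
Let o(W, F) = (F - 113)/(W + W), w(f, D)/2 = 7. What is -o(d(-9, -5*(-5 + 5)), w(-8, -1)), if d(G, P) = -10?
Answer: -99/20 ≈ -4.9500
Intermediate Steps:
w(f, D) = 14 (w(f, D) = 2*7 = 14)
o(W, F) = (-113 + F)/(2*W) (o(W, F) = (-113 + F)/((2*W)) = (-113 + F)*(1/(2*W)) = (-113 + F)/(2*W))
-o(d(-9, -5*(-5 + 5)), w(-8, -1)) = -(-113 + 14)/(2*(-10)) = -(-1)*(-99)/(2*10) = -1*99/20 = -99/20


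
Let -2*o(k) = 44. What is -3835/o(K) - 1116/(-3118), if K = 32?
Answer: 5991041/34298 ≈ 174.68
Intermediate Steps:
o(k) = -22 (o(k) = -1/2*44 = -22)
-3835/o(K) - 1116/(-3118) = -3835/(-22) - 1116/(-3118) = -3835*(-1/22) - 1116*(-1/3118) = 3835/22 + 558/1559 = 5991041/34298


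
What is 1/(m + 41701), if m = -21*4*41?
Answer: 1/38257 ≈ 2.6139e-5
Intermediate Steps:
m = -3444 (m = -84*41 = -3444)
1/(m + 41701) = 1/(-3444 + 41701) = 1/38257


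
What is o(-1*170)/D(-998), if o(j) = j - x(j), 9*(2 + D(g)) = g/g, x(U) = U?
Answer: 0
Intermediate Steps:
D(g) = -17/9 (D(g) = -2 + (g/g)/9 = -2 + (⅑)*1 = -2 + ⅑ = -17/9)
o(j) = 0 (o(j) = j - j = 0)
o(-1*170)/D(-998) = 0/(-17/9) = 0*(-9/17) = 0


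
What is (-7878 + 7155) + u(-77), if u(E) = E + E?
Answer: -877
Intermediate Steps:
u(E) = 2*E
(-7878 + 7155) + u(-77) = (-7878 + 7155) + 2*(-77) = -723 - 154 = -877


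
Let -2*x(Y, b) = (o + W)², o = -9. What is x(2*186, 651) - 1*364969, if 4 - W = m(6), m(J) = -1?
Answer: -364977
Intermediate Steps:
W = 5 (W = 4 - 1*(-1) = 4 + 1 = 5)
x(Y, b) = -8 (x(Y, b) = -(-9 + 5)²/2 = -½*(-4)² = -½*16 = -8)
x(2*186, 651) - 1*364969 = -8 - 1*364969 = -8 - 364969 = -364977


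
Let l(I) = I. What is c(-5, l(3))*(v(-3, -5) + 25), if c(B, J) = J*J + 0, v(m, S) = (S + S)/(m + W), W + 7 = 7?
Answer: 255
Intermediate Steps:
W = 0 (W = -7 + 7 = 0)
v(m, S) = 2*S/m (v(m, S) = (S + S)/(m + 0) = (2*S)/m = 2*S/m)
c(B, J) = J² (c(B, J) = J² + 0 = J²)
c(-5, l(3))*(v(-3, -5) + 25) = 3²*(2*(-5)/(-3) + 25) = 9*(2*(-5)*(-⅓) + 25) = 9*(10/3 + 25) = 9*(85/3) = 255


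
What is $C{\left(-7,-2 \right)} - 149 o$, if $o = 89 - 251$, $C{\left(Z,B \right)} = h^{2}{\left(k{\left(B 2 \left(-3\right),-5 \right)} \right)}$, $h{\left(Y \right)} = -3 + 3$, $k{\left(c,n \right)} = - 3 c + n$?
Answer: $24138$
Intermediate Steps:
$k{\left(c,n \right)} = n - 3 c$
$h{\left(Y \right)} = 0$
$C{\left(Z,B \right)} = 0$ ($C{\left(Z,B \right)} = 0^{2} = 0$)
$o = -162$
$C{\left(-7,-2 \right)} - 149 o = 0 - -24138 = 0 + 24138 = 24138$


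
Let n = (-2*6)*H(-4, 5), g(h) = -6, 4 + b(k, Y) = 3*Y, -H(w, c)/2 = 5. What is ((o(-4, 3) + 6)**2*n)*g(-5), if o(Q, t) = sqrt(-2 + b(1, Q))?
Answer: -12960 - 25920*I*sqrt(2) ≈ -12960.0 - 36656.0*I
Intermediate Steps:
H(w, c) = -10 (H(w, c) = -2*5 = -10)
b(k, Y) = -4 + 3*Y
o(Q, t) = sqrt(-6 + 3*Q) (o(Q, t) = sqrt(-2 + (-4 + 3*Q)) = sqrt(-6 + 3*Q))
n = 120 (n = -2*6*(-10) = -12*(-10) = 120)
((o(-4, 3) + 6)**2*n)*g(-5) = ((sqrt(-6 + 3*(-4)) + 6)**2*120)*(-6) = ((sqrt(-6 - 12) + 6)**2*120)*(-6) = ((sqrt(-18) + 6)**2*120)*(-6) = ((3*I*sqrt(2) + 6)**2*120)*(-6) = ((6 + 3*I*sqrt(2))**2*120)*(-6) = (120*(6 + 3*I*sqrt(2))**2)*(-6) = -720*(6 + 3*I*sqrt(2))**2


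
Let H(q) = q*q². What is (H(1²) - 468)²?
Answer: 218089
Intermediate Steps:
H(q) = q³
(H(1²) - 468)² = ((1²)³ - 468)² = (1³ - 468)² = (1 - 468)² = (-467)² = 218089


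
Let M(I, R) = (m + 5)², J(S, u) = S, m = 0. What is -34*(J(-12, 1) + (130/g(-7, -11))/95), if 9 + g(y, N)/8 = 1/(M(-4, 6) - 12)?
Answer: 1801337/4408 ≈ 408.65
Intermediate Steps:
M(I, R) = 25 (M(I, R) = (0 + 5)² = 5² = 25)
g(y, N) = -928/13 (g(y, N) = -72 + 8/(25 - 12) = -72 + 8/13 = -928/13)
-34*(J(-12, 1) + (130/g(-7, -11))/95) = -34*(-12 + (130/(-928/13))/95) = -34*(-12 + (130*(-13/928))*(1/95)) = -34*(-12 - 845/464*1/95) = -34*(-12 - 169/8816) = -34*(-105961/8816) = 1801337/4408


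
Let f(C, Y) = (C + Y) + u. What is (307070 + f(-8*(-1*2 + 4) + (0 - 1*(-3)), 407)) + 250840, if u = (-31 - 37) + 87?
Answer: 558323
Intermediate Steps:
u = 19 (u = -68 + 87 = 19)
f(C, Y) = 19 + C + Y (f(C, Y) = (C + Y) + 19 = 19 + C + Y)
(307070 + f(-8*(-1*2 + 4) + (0 - 1*(-3)), 407)) + 250840 = (307070 + (19 + (-8*(-1*2 + 4) + (0 - 1*(-3))) + 407)) + 250840 = (307070 + (19 + (-8*(-2 + 4) + (0 + 3)) + 407)) + 250840 = (307070 + (19 + (-8*2 + 3) + 407)) + 250840 = (307070 + (19 + (-16 + 3) + 407)) + 250840 = (307070 + (19 - 13 + 407)) + 250840 = (307070 + 413) + 250840 = 307483 + 250840 = 558323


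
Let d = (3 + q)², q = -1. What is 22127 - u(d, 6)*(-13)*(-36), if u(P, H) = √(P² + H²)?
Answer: 22127 - 936*√13 ≈ 18752.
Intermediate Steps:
d = 4 (d = (3 - 1)² = 2² = 4)
u(P, H) = √(H² + P²)
22127 - u(d, 6)*(-13)*(-36) = 22127 - √(6² + 4²)*(-13)*(-36) = 22127 - √(36 + 16)*(-13)*(-36) = 22127 - √52*(-13)*(-36) = 22127 - (2*√13)*(-13)*(-36) = 22127 - (-26*√13)*(-36) = 22127 - 936*√13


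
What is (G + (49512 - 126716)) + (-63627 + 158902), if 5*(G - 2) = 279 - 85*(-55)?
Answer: 95319/5 ≈ 19064.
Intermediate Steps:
G = 4964/5 (G = 2 + (279 - 85*(-55))/5 = 2 + (279 + 4675)/5 = 2 + (1/5)*4954 = 2 + 4954/5 = 4964/5 ≈ 992.80)
(G + (49512 - 126716)) + (-63627 + 158902) = (4964/5 + (49512 - 126716)) + (-63627 + 158902) = (4964/5 - 77204) + 95275 = -381056/5 + 95275 = 95319/5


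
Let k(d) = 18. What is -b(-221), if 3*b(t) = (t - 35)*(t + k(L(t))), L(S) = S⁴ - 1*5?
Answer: -51968/3 ≈ -17323.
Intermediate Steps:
L(S) = -5 + S⁴ (L(S) = S⁴ - 5 = -5 + S⁴)
b(t) = (-35 + t)*(18 + t)/3 (b(t) = ((t - 35)*(t + 18))/3 = ((-35 + t)*(18 + t))/3 = (-35 + t)*(18 + t)/3)
-b(-221) = -(-210 - 17/3*(-221) + (⅓)*(-221)²) = -(-210 + 3757/3 + (⅓)*48841) = -(-210 + 3757/3 + 48841/3) = -1*51968/3 = -51968/3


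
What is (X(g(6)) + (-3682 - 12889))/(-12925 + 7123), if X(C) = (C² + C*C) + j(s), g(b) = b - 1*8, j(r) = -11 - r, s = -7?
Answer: 16567/5802 ≈ 2.8554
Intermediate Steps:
g(b) = -8 + b (g(b) = b - 8 = -8 + b)
X(C) = -4 + 2*C² (X(C) = (C² + C*C) + (-11 - 1*(-7)) = (C² + C²) + (-11 + 7) = 2*C² - 4 = -4 + 2*C²)
(X(g(6)) + (-3682 - 12889))/(-12925 + 7123) = ((-4 + 2*(-8 + 6)²) + (-3682 - 12889))/(-12925 + 7123) = ((-4 + 2*(-2)²) - 16571)/(-5802) = ((-4 + 2*4) - 16571)*(-1/5802) = ((-4 + 8) - 16571)*(-1/5802) = (4 - 16571)*(-1/5802) = -16567*(-1/5802) = 16567/5802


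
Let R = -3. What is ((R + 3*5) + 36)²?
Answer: 2304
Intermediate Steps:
((R + 3*5) + 36)² = ((-3 + 3*5) + 36)² = ((-3 + 15) + 36)² = (12 + 36)² = 48² = 2304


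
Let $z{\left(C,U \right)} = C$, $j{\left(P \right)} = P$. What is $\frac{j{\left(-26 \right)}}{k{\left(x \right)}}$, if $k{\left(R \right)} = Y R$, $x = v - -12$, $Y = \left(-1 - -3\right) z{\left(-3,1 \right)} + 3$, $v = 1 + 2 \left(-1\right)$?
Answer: $\frac{26}{33} \approx 0.78788$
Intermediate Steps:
$v = -1$ ($v = 1 - 2 = -1$)
$Y = -3$ ($Y = \left(-1 - -3\right) \left(-3\right) + 3 = \left(-1 + 3\right) \left(-3\right) + 3 = 2 \left(-3\right) + 3 = -6 + 3 = -3$)
$x = 11$ ($x = -1 - -12 = -1 + 12 = 11$)
$k{\left(R \right)} = - 3 R$
$\frac{j{\left(-26 \right)}}{k{\left(x \right)}} = - \frac{26}{\left(-3\right) 11} = - \frac{26}{-33} = \left(-26\right) \left(- \frac{1}{33}\right) = \frac{26}{33}$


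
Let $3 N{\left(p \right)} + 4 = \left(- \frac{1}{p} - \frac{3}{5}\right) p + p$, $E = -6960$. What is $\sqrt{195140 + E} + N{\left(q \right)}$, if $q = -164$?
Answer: $- \frac{353}{15} + 194 \sqrt{5} \approx 410.26$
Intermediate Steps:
$N{\left(p \right)} = - \frac{4}{3} + \frac{p}{3} + \frac{p \left(- \frac{3}{5} - \frac{1}{p}\right)}{3}$ ($N{\left(p \right)} = - \frac{4}{3} + \frac{\left(- \frac{1}{p} - \frac{3}{5}\right) p + p}{3} = - \frac{4}{3} + \frac{\left(- \frac{3}{5} - \frac{1}{p}\right) p + p}{3} = - \frac{4}{3} + \frac{p \left(- \frac{3}{5} - \frac{1}{p}\right) + p}{3} = - \frac{4}{3} + \frac{p + p \left(- \frac{3}{5} - \frac{1}{p}\right)}{3} = - \frac{4}{3} + \left(\frac{p}{3} + \frac{p \left(- \frac{3}{5} - \frac{1}{p}\right)}{3}\right) = - \frac{4}{3} + \frac{p}{3} + \frac{p \left(- \frac{3}{5} - \frac{1}{p}\right)}{3}$)
$\sqrt{195140 + E} + N{\left(q \right)} = \sqrt{195140 - 6960} + \left(- \frac{5}{3} + \frac{2}{15} \left(-164\right)\right) = \sqrt{188180} - \frac{353}{15} = 194 \sqrt{5} - \frac{353}{15} = - \frac{353}{15} + 194 \sqrt{5}$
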